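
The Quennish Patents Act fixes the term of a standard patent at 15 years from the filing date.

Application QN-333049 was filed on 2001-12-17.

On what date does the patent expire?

Filing date + 15 years → 17 December 2016.

2016-12-17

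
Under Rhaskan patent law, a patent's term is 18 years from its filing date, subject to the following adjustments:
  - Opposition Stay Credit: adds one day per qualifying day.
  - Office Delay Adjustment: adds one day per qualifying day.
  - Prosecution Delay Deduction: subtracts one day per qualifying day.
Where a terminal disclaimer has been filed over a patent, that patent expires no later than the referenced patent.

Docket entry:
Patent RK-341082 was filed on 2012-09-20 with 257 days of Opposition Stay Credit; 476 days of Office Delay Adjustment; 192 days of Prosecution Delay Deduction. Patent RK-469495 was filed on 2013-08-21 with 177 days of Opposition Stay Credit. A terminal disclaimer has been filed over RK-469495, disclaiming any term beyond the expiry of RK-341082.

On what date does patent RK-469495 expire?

February 14, 2032

Natural term of RK-469495:
  Base: filing + 18 years → 21 August 2031.
  Opposition Stay Credit: +177 days → 14 February 2032.
Expiry of referenced patent RK-341082:
  Base: filing + 18 years → 20 September 2030.
  Opposition Stay Credit: +257 days → 4 June 2031.
  Office Delay Adjustment: +476 days → 22 September 2032.
  Prosecution Delay Deduction: −192 days → 14 March 2032.
Terminal disclaimer: RK-469495 expires on the earlier of 14 February 2032 and 14 March 2032.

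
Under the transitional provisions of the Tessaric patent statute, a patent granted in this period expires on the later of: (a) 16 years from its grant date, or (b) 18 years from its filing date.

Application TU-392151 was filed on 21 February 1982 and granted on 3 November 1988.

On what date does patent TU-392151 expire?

(a) grant + 16 years → 3 November 2004.
(b) filing + 18 years → 21 February 2000.
Later of the two: 3 November 2004.

November 3, 2004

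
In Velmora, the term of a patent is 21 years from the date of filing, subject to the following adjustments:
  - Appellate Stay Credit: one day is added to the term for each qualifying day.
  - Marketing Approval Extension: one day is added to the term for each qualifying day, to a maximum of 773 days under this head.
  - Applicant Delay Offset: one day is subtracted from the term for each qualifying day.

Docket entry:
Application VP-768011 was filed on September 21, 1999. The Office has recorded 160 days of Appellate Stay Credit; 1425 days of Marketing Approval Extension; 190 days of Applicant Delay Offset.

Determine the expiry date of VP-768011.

Base term: filing date + 21 years → 21 September 2020.
Appellate Stay Credit: +160 days → 28 February 2021.
Marketing Approval Extension: 1425 days claimed exceeds the 773-day cap, so +773 days → 12 April 2023.
Applicant Delay Offset: −190 days → 4 October 2022.

October 4, 2022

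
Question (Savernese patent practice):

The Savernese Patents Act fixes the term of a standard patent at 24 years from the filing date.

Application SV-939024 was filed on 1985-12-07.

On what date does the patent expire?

December 7, 2009

Filing date + 24 years → 7 December 2009.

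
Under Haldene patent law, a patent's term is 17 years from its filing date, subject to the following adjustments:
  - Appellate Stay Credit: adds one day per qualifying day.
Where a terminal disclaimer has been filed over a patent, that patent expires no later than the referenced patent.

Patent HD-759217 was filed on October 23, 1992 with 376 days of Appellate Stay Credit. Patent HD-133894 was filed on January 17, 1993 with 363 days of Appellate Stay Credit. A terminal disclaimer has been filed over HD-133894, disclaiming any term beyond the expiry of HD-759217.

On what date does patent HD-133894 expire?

Natural term of HD-133894:
  Base: filing + 17 years → 17 January 2010.
  Appellate Stay Credit: +363 days → 15 January 2011.
Expiry of referenced patent HD-759217:
  Base: filing + 17 years → 23 October 2009.
  Appellate Stay Credit: +376 days → 3 November 2010.
Terminal disclaimer: HD-133894 expires on the earlier of 15 January 2011 and 3 November 2010.

November 3, 2010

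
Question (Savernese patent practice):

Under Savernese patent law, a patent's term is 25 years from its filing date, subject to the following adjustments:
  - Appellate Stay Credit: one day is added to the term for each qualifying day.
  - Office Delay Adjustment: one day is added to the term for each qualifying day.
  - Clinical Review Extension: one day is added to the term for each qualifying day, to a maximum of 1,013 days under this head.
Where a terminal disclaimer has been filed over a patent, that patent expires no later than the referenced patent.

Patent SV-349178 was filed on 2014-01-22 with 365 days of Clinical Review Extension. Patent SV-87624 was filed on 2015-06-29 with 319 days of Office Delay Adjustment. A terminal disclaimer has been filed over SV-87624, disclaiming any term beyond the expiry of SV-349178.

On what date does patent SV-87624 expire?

Natural term of SV-87624:
  Base: filing + 25 years → 29 June 2040.
  Office Delay Adjustment: +319 days → 14 May 2041.
Expiry of referenced patent SV-349178:
  Base: filing + 25 years → 22 January 2039.
  Clinical Review Extension: 365 days (within the 1013-day cap) → +365 days → 22 January 2040.
Terminal disclaimer: SV-87624 expires on the earlier of 14 May 2041 and 22 January 2040.

2040-01-22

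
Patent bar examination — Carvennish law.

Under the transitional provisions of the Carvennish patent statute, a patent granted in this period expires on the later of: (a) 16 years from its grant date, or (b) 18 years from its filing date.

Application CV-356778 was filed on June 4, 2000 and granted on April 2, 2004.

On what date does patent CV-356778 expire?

(a) grant + 16 years → 2 April 2020.
(b) filing + 18 years → 4 June 2018.
Later of the two: 2 April 2020.

2020-04-02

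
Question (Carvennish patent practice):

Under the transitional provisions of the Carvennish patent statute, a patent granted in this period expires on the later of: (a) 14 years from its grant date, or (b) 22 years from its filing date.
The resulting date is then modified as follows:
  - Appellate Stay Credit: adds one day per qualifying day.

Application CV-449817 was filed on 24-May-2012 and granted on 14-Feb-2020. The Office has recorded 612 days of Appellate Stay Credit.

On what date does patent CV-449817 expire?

(a) grant + 14 years → 14 February 2034.
(b) filing + 22 years → 24 May 2034.
Later of the two: 24 May 2034.
Appellate Stay Credit: +612 days → 26 January 2036.

January 26, 2036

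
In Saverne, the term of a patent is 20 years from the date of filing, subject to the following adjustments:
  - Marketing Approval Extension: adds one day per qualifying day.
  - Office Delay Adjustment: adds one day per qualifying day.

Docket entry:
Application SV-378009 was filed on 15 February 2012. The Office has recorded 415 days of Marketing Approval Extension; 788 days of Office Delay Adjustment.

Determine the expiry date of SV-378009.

2035-06-02

Base term: filing date + 20 years → 15 February 2032.
Marketing Approval Extension: +415 days → 5 April 2033.
Office Delay Adjustment: +788 days → 2 June 2035.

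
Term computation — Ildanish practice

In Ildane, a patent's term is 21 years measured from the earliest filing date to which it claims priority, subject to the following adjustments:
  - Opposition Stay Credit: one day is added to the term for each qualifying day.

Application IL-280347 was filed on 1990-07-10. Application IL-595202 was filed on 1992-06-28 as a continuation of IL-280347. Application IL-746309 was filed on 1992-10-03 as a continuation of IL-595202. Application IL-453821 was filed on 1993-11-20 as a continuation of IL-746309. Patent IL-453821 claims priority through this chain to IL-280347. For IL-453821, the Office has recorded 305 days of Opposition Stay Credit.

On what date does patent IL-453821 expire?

Earliest priority filing: 10 July 1990.
Base term: 10 July 1990 + 21 years → 10 July 2011.
Opposition Stay Credit: +305 days → 10 May 2012.

2012-05-10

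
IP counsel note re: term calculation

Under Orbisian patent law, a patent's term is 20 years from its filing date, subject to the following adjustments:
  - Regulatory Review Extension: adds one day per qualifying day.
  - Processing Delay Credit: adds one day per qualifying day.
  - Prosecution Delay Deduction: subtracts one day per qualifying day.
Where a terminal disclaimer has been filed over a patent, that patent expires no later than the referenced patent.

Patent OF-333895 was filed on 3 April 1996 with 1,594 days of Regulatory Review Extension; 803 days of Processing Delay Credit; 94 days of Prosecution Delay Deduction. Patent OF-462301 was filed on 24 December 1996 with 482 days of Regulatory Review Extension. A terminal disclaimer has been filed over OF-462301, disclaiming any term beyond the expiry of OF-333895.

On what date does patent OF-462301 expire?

April 20, 2018

Natural term of OF-462301:
  Base: filing + 20 years → 24 December 2016.
  Regulatory Review Extension: +482 days → 20 April 2018.
Expiry of referenced patent OF-333895:
  Base: filing + 20 years → 3 April 2016.
  Regulatory Review Extension: +1594 days → 14 August 2020.
  Processing Delay Credit: +803 days → 26 October 2022.
  Prosecution Delay Deduction: −94 days → 24 July 2022.
Terminal disclaimer: OF-462301 expires on the earlier of 20 April 2018 and 24 July 2022.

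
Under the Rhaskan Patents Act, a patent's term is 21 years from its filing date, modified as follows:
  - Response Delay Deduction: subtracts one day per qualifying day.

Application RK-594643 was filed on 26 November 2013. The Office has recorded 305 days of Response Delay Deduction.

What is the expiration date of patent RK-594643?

2034-01-25

Base term: filing date + 21 years → 26 November 2034.
Response Delay Deduction: −305 days → 25 January 2034.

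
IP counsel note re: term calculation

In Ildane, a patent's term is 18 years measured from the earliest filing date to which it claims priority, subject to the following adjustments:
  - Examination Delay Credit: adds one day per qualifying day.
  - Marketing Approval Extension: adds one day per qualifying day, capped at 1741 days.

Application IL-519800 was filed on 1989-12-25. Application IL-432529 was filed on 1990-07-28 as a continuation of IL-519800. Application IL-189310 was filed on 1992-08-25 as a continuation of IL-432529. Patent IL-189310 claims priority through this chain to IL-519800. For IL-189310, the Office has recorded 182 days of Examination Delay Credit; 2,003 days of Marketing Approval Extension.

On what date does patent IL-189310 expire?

Earliest priority filing: 25 December 1989.
Base term: 25 December 1989 + 18 years → 25 December 2007.
Examination Delay Credit: +182 days → 24 June 2008.
Marketing Approval Extension: 2003 days claimed exceeds the 1741-day cap, so +1741 days → 31 March 2013.

March 31, 2013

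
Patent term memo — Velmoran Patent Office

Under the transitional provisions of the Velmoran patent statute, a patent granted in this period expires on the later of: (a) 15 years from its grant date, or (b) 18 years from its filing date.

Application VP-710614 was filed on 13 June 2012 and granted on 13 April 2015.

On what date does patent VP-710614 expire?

(a) grant + 15 years → 13 April 2030.
(b) filing + 18 years → 13 June 2030.
Later of the two: 13 June 2030.

2030-06-13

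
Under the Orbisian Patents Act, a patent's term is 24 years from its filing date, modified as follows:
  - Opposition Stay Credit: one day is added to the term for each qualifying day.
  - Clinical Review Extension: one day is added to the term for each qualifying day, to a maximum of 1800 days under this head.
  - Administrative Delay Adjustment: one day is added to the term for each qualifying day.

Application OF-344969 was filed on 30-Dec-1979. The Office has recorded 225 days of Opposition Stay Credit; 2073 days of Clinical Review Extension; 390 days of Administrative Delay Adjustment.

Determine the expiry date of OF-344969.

Base term: filing date + 24 years → 30 December 2003.
Opposition Stay Credit: +225 days → 11 August 2004.
Clinical Review Extension: 2073 days claimed exceeds the 1800-day cap, so +1800 days → 16 July 2009.
Administrative Delay Adjustment: +390 days → 10 August 2010.

2010-08-10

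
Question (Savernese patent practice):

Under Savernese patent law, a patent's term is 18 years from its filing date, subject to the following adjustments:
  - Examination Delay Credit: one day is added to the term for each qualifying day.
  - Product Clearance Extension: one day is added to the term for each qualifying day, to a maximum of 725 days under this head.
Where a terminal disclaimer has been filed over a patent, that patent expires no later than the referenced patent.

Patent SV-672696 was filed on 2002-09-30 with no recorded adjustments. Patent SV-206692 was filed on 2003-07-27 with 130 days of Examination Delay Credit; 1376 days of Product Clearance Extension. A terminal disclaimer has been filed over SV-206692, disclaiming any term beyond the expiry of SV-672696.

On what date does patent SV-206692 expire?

Natural term of SV-206692:
  Base: filing + 18 years → 27 July 2021.
  Examination Delay Credit: +130 days → 4 December 2021.
  Product Clearance Extension: 1376 days claimed exceeds the 725-day cap, so +725 days → 29 November 2023.
Expiry of referenced patent SV-672696:
  Base: filing + 18 years → 30 September 2020.
Terminal disclaimer: SV-206692 expires on the earlier of 29 November 2023 and 30 September 2020.

September 30, 2020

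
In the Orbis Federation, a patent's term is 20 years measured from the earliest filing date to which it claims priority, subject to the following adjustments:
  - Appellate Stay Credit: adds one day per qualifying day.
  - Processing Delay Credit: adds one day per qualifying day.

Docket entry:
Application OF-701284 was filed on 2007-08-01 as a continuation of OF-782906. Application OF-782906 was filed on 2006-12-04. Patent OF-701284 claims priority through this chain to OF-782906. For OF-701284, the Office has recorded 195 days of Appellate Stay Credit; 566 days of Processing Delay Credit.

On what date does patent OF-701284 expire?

January 3, 2029

Earliest priority filing: 4 December 2006.
Base term: 4 December 2006 + 20 years → 4 December 2026.
Appellate Stay Credit: +195 days → 17 June 2027.
Processing Delay Credit: +566 days → 3 January 2029.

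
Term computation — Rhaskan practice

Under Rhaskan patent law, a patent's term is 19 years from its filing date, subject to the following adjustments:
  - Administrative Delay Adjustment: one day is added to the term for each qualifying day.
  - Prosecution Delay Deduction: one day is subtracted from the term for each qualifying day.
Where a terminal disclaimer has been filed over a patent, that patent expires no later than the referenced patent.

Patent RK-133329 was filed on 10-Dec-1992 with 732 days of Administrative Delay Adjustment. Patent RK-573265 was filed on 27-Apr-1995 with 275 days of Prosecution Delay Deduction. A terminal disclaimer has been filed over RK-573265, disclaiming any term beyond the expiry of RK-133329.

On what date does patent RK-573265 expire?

July 26, 2013

Natural term of RK-573265:
  Base: filing + 19 years → 27 April 2014.
  Prosecution Delay Deduction: −275 days → 26 July 2013.
Expiry of referenced patent RK-133329:
  Base: filing + 19 years → 10 December 2011.
  Administrative Delay Adjustment: +732 days → 11 December 2013.
Terminal disclaimer: RK-573265 expires on the earlier of 26 July 2013 and 11 December 2013.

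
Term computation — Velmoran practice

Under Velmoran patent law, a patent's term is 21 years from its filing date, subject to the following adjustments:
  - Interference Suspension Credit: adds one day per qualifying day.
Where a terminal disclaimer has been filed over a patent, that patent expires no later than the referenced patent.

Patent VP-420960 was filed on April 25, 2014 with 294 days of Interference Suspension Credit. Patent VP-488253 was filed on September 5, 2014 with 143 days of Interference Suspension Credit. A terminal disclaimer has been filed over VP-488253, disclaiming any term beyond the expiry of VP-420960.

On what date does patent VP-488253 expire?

January 26, 2036

Natural term of VP-488253:
  Base: filing + 21 years → 5 September 2035.
  Interference Suspension Credit: +143 days → 26 January 2036.
Expiry of referenced patent VP-420960:
  Base: filing + 21 years → 25 April 2035.
  Interference Suspension Credit: +294 days → 13 February 2036.
Terminal disclaimer: VP-488253 expires on the earlier of 26 January 2036 and 13 February 2036.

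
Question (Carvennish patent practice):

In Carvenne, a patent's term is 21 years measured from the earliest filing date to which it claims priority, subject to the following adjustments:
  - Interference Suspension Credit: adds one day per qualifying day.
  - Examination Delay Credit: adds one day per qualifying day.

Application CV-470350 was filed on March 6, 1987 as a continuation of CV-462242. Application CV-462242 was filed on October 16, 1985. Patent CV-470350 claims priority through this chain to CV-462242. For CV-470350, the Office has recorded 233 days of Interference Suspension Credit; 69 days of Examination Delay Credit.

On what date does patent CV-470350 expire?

Earliest priority filing: 16 October 1985.
Base term: 16 October 1985 + 21 years → 16 October 2006.
Interference Suspension Credit: +233 days → 6 June 2007.
Examination Delay Credit: +69 days → 14 August 2007.

August 14, 2007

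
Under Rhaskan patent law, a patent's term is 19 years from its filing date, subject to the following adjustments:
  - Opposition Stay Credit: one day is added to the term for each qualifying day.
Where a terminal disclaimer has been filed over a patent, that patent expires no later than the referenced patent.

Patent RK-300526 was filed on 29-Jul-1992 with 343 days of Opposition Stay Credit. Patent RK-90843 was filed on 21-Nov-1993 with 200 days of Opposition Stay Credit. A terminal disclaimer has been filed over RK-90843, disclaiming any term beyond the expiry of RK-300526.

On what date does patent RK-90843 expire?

Natural term of RK-90843:
  Base: filing + 19 years → 21 November 2012.
  Opposition Stay Credit: +200 days → 9 June 2013.
Expiry of referenced patent RK-300526:
  Base: filing + 19 years → 29 July 2011.
  Opposition Stay Credit: +343 days → 6 July 2012.
Terminal disclaimer: RK-90843 expires on the earlier of 9 June 2013 and 6 July 2012.

July 6, 2012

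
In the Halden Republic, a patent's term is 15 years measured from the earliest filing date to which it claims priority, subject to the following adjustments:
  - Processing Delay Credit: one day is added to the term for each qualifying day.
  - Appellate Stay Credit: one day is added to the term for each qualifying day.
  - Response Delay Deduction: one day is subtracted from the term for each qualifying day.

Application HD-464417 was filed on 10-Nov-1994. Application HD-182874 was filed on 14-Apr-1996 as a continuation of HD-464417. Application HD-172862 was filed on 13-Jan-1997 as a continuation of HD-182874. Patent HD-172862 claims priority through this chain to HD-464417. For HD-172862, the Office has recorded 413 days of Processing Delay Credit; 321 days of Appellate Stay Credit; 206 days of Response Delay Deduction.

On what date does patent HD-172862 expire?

Earliest priority filing: 10 November 1994.
Base term: 10 November 1994 + 15 years → 10 November 2009.
Processing Delay Credit: +413 days → 28 December 2010.
Appellate Stay Credit: +321 days → 14 November 2011.
Response Delay Deduction: −206 days → 22 April 2011.

April 22, 2011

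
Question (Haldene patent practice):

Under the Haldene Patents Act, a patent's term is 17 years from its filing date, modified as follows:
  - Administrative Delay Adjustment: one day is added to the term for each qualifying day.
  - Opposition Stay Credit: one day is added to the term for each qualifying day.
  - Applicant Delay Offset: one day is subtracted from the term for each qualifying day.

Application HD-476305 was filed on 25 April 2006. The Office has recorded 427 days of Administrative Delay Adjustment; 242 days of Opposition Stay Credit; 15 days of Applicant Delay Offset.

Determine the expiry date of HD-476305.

February 7, 2025

Base term: filing date + 17 years → 25 April 2023.
Administrative Delay Adjustment: +427 days → 25 June 2024.
Opposition Stay Credit: +242 days → 22 February 2025.
Applicant Delay Offset: −15 days → 7 February 2025.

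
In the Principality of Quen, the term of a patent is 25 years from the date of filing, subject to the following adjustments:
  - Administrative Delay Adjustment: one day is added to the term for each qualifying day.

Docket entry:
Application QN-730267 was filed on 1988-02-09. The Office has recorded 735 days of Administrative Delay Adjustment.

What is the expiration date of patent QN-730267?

February 14, 2015

Base term: filing date + 25 years → 9 February 2013.
Administrative Delay Adjustment: +735 days → 14 February 2015.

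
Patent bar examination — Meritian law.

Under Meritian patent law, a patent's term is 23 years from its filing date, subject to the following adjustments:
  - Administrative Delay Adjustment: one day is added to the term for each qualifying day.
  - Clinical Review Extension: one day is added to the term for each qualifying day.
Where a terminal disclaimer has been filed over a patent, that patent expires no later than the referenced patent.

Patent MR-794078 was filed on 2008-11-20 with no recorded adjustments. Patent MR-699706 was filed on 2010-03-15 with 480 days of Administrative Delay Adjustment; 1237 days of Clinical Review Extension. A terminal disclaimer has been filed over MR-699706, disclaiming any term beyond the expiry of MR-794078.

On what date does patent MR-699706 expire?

Natural term of MR-699706:
  Base: filing + 23 years → 15 March 2033.
  Administrative Delay Adjustment: +480 days → 8 July 2034.
  Clinical Review Extension: +1237 days → 26 November 2037.
Expiry of referenced patent MR-794078:
  Base: filing + 23 years → 20 November 2031.
Terminal disclaimer: MR-699706 expires on the earlier of 26 November 2037 and 20 November 2031.

November 20, 2031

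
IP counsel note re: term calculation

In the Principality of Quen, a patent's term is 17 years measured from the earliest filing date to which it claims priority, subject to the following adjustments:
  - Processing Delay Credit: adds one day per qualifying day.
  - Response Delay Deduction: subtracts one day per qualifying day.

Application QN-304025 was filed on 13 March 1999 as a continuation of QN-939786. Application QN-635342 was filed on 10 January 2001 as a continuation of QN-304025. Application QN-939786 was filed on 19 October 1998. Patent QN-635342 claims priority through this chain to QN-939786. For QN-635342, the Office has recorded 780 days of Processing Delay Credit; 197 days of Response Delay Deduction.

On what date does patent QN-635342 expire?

Earliest priority filing: 19 October 1998.
Base term: 19 October 1998 + 17 years → 19 October 2015.
Processing Delay Credit: +780 days → 7 December 2017.
Response Delay Deduction: −197 days → 24 May 2017.

2017-05-24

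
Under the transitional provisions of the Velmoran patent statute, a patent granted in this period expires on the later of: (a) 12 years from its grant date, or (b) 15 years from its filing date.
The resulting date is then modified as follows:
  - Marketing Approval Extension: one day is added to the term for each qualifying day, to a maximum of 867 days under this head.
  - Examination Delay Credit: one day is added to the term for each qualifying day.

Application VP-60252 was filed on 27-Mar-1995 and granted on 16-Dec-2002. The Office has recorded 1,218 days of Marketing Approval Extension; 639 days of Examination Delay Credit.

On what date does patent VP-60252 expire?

(a) grant + 12 years → 16 December 2014.
(b) filing + 15 years → 27 March 2010.
Later of the two: 16 December 2014.
Marketing Approval Extension: 1218 days claimed exceeds the 867-day cap, so +867 days → 1 May 2017.
Examination Delay Credit: +639 days → 30 January 2019.

January 30, 2019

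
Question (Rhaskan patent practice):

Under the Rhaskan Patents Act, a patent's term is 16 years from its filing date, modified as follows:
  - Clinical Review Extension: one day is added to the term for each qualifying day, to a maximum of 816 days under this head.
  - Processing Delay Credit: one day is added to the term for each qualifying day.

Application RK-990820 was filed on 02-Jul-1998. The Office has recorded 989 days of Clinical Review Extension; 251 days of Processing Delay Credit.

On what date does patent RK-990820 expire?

Base term: filing date + 16 years → 2 July 2014.
Clinical Review Extension: 989 days claimed exceeds the 816-day cap, so +816 days → 25 September 2016.
Processing Delay Credit: +251 days → 3 June 2017.

June 3, 2017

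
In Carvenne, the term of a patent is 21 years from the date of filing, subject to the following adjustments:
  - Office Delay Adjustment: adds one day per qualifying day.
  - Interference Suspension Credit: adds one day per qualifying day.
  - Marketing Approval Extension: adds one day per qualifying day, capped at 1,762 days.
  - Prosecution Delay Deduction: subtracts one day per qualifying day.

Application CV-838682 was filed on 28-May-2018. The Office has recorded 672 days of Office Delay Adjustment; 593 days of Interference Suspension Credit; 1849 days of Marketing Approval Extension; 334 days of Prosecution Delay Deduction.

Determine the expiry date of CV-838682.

2046-10-11

Base term: filing date + 21 years → 28 May 2039.
Office Delay Adjustment: +672 days → 30 March 2041.
Interference Suspension Credit: +593 days → 13 November 2042.
Marketing Approval Extension: 1849 days claimed exceeds the 1762-day cap, so +1762 days → 10 September 2047.
Prosecution Delay Deduction: −334 days → 11 October 2046.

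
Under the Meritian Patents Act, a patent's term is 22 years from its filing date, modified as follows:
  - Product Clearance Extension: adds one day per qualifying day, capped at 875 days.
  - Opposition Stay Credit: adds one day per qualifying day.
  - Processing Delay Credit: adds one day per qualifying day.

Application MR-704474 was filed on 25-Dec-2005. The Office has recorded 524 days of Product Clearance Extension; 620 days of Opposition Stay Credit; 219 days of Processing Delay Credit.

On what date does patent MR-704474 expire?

2031-09-18

Base term: filing date + 22 years → 25 December 2027.
Product Clearance Extension: 524 days (within the 875-day cap) → +524 days → 1 June 2029.
Opposition Stay Credit: +620 days → 11 February 2031.
Processing Delay Credit: +219 days → 18 September 2031.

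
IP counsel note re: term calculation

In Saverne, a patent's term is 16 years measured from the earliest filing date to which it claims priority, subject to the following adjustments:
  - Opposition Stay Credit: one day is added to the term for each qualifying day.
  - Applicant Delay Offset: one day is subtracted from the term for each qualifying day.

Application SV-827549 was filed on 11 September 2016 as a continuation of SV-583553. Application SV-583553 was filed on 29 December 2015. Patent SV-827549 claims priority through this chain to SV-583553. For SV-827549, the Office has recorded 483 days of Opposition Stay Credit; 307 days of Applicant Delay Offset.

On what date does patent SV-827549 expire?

Earliest priority filing: 29 December 2015.
Base term: 29 December 2015 + 16 years → 29 December 2031.
Opposition Stay Credit: +483 days → 25 April 2033.
Applicant Delay Offset: −307 days → 22 June 2032.

June 22, 2032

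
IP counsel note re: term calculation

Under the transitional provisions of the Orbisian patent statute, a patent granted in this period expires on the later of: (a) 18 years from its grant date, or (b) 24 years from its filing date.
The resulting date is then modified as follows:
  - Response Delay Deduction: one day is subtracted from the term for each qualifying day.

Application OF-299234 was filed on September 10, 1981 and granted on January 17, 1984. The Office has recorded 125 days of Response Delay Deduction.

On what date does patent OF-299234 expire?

2005-05-08

(a) grant + 18 years → 17 January 2002.
(b) filing + 24 years → 10 September 2005.
Later of the two: 10 September 2005.
Response Delay Deduction: −125 days → 8 May 2005.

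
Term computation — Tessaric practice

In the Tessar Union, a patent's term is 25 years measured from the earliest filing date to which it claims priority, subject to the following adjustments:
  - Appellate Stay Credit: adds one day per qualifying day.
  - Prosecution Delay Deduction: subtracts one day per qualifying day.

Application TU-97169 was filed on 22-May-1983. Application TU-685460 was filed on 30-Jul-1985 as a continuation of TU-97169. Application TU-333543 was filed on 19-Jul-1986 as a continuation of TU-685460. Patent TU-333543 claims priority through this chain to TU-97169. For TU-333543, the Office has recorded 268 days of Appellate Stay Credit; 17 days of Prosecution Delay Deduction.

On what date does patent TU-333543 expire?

January 28, 2009

Earliest priority filing: 22 May 1983.
Base term: 22 May 1983 + 25 years → 22 May 2008.
Appellate Stay Credit: +268 days → 14 February 2009.
Prosecution Delay Deduction: −17 days → 28 January 2009.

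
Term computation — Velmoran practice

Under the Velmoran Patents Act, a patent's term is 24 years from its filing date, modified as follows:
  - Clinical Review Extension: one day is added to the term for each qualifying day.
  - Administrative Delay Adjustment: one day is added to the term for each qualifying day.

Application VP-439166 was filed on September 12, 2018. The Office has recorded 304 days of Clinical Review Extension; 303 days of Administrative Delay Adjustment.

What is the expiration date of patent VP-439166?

2044-05-11

Base term: filing date + 24 years → 12 September 2042.
Clinical Review Extension: +304 days → 13 July 2043.
Administrative Delay Adjustment: +303 days → 11 May 2044.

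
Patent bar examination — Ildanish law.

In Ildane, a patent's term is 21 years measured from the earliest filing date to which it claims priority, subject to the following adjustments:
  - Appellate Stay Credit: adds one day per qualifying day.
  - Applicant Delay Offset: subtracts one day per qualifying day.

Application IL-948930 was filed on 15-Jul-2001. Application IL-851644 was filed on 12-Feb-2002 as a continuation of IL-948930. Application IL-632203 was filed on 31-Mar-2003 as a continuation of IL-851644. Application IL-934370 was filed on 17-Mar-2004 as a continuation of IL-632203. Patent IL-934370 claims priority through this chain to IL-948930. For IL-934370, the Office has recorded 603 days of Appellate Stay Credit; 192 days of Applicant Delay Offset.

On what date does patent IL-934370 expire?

Earliest priority filing: 15 July 2001.
Base term: 15 July 2001 + 21 years → 15 July 2022.
Appellate Stay Credit: +603 days → 9 March 2024.
Applicant Delay Offset: −192 days → 30 August 2023.

August 30, 2023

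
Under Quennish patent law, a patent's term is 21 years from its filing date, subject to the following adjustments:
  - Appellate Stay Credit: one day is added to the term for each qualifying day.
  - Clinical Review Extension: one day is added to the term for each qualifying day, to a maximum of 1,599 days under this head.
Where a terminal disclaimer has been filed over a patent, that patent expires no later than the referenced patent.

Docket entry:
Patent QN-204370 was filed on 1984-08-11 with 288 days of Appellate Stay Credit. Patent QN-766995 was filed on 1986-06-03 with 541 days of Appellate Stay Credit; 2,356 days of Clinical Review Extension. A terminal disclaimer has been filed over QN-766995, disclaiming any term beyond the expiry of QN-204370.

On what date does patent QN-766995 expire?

2006-05-26

Natural term of QN-766995:
  Base: filing + 21 years → 3 June 2007.
  Appellate Stay Credit: +541 days → 25 November 2008.
  Clinical Review Extension: 2356 days claimed exceeds the 1599-day cap, so +1599 days → 12 April 2013.
Expiry of referenced patent QN-204370:
  Base: filing + 21 years → 11 August 2005.
  Appellate Stay Credit: +288 days → 26 May 2006.
Terminal disclaimer: QN-766995 expires on the earlier of 12 April 2013 and 26 May 2006.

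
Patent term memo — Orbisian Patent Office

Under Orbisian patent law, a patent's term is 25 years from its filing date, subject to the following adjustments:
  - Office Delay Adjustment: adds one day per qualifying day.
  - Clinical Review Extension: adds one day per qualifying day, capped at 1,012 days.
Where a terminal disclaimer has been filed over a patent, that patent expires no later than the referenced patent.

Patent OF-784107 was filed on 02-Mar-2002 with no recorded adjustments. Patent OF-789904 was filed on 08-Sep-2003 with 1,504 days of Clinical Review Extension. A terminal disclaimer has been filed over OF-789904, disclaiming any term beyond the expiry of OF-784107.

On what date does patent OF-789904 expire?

Natural term of OF-789904:
  Base: filing + 25 years → 8 September 2028.
  Clinical Review Extension: 1504 days claimed exceeds the 1012-day cap, so +1012 days → 17 June 2031.
Expiry of referenced patent OF-784107:
  Base: filing + 25 years → 2 March 2027.
Terminal disclaimer: OF-789904 expires on the earlier of 17 June 2031 and 2 March 2027.

March 2, 2027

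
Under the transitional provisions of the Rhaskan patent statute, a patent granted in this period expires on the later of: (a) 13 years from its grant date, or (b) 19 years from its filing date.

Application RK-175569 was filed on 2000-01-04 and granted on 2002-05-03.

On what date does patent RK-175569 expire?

2019-01-04

(a) grant + 13 years → 3 May 2015.
(b) filing + 19 years → 4 January 2019.
Later of the two: 4 January 2019.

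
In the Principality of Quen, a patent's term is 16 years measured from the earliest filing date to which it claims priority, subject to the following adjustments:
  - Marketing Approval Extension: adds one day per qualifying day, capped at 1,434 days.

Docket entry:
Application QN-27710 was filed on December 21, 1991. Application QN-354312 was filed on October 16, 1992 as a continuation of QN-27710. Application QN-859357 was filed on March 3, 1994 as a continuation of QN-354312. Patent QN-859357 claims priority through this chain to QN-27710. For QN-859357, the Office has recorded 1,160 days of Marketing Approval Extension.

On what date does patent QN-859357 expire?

February 23, 2011

Earliest priority filing: 21 December 1991.
Base term: 21 December 1991 + 16 years → 21 December 2007.
Marketing Approval Extension: 1160 days (within the 1434-day cap) → +1160 days → 23 February 2011.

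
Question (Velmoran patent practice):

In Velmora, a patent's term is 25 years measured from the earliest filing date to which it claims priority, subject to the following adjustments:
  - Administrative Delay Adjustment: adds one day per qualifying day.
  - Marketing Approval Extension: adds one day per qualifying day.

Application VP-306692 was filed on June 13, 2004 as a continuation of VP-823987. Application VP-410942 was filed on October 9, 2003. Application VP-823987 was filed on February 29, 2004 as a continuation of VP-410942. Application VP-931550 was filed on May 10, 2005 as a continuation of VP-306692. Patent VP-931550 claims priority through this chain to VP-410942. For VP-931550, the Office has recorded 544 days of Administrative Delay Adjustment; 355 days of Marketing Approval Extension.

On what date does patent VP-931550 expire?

Earliest priority filing: 9 October 2003.
Base term: 9 October 2003 + 25 years → 9 October 2028.
Administrative Delay Adjustment: +544 days → 6 April 2030.
Marketing Approval Extension: +355 days → 27 March 2031.

2031-03-27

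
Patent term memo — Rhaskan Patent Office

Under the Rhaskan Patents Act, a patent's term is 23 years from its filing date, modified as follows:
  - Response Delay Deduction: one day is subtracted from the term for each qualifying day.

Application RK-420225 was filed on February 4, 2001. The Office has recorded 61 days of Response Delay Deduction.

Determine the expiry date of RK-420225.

2023-12-05

Base term: filing date + 23 years → 4 February 2024.
Response Delay Deduction: −61 days → 5 December 2023.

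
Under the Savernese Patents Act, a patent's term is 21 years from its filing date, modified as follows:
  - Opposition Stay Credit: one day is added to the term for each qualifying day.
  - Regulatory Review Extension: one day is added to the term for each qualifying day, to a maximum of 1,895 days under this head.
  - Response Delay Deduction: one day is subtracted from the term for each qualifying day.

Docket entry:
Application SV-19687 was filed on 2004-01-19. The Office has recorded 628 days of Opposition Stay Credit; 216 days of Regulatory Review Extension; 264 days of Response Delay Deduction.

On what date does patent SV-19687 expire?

Base term: filing date + 21 years → 19 January 2025.
Opposition Stay Credit: +628 days → 9 October 2026.
Regulatory Review Extension: 216 days (within the 1895-day cap) → +216 days → 13 May 2027.
Response Delay Deduction: −264 days → 22 August 2026.

August 22, 2026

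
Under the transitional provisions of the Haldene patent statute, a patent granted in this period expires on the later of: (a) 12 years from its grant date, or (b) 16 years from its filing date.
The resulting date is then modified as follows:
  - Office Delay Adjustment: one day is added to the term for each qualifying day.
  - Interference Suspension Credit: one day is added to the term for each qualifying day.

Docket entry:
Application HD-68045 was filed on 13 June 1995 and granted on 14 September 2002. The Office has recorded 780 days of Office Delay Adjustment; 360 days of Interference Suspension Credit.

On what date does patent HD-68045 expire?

2017-10-28

(a) grant + 12 years → 14 September 2014.
(b) filing + 16 years → 13 June 2011.
Later of the two: 14 September 2014.
Office Delay Adjustment: +780 days → 2 November 2016.
Interference Suspension Credit: +360 days → 28 October 2017.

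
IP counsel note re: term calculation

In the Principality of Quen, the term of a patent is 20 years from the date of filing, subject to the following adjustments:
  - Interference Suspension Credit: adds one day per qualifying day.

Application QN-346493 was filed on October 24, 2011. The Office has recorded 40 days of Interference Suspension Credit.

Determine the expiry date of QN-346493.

Base term: filing date + 20 years → 24 October 2031.
Interference Suspension Credit: +40 days → 3 December 2031.

December 3, 2031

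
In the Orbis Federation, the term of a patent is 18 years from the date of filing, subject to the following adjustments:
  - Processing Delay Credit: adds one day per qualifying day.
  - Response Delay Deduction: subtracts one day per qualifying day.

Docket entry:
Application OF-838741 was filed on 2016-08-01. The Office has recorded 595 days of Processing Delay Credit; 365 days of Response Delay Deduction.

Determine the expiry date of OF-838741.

March 19, 2035

Base term: filing date + 18 years → 1 August 2034.
Processing Delay Credit: +595 days → 18 March 2036.
Response Delay Deduction: −365 days → 19 March 2035.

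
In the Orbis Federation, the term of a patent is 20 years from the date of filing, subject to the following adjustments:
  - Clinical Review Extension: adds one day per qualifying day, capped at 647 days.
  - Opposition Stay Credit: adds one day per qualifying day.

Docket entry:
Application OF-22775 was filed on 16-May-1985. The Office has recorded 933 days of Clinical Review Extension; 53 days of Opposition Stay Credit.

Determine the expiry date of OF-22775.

2007-04-16

Base term: filing date + 20 years → 16 May 2005.
Clinical Review Extension: 933 days claimed exceeds the 647-day cap, so +647 days → 22 February 2007.
Opposition Stay Credit: +53 days → 16 April 2007.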